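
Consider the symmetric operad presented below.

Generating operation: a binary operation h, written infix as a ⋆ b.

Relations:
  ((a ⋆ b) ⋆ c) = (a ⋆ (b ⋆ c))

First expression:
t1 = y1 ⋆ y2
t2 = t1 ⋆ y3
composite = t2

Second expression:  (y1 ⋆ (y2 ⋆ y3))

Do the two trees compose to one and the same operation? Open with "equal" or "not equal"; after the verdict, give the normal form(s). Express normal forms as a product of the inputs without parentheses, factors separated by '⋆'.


equal; the common form is y1 ⋆ y2 ⋆ y3

The first expression, normalized: y1 ⋆ y2 ⋆ y3
The second expression, normalized: y1 ⋆ y2 ⋆ y3
The normal forms match — equal.


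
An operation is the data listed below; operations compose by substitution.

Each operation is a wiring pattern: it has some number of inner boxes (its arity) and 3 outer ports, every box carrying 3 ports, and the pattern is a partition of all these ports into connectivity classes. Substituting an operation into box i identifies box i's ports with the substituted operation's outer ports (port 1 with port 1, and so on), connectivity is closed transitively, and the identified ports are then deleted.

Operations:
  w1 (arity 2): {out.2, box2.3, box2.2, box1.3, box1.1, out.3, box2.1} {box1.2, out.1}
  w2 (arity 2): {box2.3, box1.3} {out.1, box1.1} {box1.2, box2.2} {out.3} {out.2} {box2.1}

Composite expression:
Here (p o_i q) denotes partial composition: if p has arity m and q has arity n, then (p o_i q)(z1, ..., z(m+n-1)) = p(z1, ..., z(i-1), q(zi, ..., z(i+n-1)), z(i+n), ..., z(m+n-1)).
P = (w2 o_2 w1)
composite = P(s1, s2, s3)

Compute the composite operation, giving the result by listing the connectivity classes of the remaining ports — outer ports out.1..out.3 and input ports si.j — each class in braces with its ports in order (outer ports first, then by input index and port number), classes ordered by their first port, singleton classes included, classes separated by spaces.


{out.1, s1.1} {out.2} {out.3} {s1.2, s1.3, s2.1, s2.3, s3.1, s3.2, s3.3} {s2.2}


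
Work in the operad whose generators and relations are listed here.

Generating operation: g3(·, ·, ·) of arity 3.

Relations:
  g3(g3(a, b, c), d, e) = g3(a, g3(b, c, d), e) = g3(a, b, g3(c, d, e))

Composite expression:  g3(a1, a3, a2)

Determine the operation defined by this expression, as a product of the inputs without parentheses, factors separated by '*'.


a1 * a3 * a2

Associativity of g3 dissolves the nesting; only the a-input order survives.
g3(a1, a3, a2) linearizes to a1 * a3 * a2


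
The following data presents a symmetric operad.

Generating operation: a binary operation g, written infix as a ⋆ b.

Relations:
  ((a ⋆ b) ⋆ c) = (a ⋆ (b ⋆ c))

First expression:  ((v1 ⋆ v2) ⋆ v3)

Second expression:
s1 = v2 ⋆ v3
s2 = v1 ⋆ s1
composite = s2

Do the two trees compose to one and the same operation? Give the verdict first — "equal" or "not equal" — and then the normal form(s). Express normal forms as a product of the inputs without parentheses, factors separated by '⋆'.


The first expression reduces to v1 ⋆ v2 ⋆ v3
The second expression reduces to v1 ⋆ v2 ⋆ v3
One common form — equal.

equal — both sides give v1 ⋆ v2 ⋆ v3


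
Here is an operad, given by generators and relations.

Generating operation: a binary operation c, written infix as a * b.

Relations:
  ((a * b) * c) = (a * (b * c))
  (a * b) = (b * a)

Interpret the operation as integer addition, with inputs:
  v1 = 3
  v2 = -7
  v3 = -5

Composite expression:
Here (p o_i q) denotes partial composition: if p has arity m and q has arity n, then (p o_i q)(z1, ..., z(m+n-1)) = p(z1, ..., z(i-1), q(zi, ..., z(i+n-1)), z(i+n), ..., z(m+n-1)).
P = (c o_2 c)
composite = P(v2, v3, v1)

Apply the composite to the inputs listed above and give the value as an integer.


-9

(v3 * v1) = -2
(v2 * (v3 * v1)) = -9


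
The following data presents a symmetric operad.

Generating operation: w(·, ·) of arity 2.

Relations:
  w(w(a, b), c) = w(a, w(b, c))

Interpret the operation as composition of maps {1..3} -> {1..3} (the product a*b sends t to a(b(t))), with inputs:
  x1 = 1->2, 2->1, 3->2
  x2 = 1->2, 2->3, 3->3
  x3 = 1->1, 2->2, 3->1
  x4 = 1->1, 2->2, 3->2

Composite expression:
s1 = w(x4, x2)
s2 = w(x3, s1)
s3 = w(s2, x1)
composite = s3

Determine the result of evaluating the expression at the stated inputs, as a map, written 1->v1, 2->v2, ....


1->2, 2->2, 3->2

w(x4, x2) = 1->2, 2->2, 3->2
w(x3, w(x4, x2)) = 1->2, 2->2, 3->2
w(w(x3, w(x4, x2)), x1) = 1->2, 2->2, 3->2


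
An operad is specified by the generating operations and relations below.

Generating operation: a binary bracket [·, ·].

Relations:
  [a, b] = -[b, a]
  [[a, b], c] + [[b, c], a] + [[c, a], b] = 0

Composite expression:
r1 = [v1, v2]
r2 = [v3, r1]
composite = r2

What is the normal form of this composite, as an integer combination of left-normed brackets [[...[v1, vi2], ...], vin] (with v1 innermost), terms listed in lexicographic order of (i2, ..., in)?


-[[v1, v2], v3]

Expand each bracket as ab - ba; the v1-initial words give the coefficients.
Composite bracket: [v3, [v1, v2]]
The bracket unfolds into 4 signed words via [a, b] = ab - ba (2^2 = 4).
Words beginning with v1 determine it all:
  the word v1v2v3 carries sign -1 and contributes -[[v1, v2], v3]


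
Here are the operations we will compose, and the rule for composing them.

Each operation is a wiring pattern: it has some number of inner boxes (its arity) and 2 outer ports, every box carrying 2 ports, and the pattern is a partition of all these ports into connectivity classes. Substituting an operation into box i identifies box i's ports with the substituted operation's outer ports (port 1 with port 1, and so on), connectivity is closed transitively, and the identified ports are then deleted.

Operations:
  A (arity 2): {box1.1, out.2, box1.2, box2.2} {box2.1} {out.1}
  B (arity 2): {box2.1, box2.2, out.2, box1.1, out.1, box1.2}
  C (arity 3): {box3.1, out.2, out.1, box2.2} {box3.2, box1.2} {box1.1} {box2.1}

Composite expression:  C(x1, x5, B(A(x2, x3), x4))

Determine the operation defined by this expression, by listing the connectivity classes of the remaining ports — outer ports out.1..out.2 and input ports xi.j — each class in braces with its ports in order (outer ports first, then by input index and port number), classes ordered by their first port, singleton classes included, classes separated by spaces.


{out.1, out.2, x1.2, x2.1, x2.2, x3.2, x4.1, x4.2, x5.2} {x1.1} {x3.1} {x5.1}

Treat the ports identified at C as solder joints: merge, then drop.
A over (x2, x3) gives {out.1} {out.2, x2.1, x2.2, x3.2} {x3.1}, out.j being that stage's outer ports
B over (x2, x3, x4) gives {out.1, out.2, x2.1, x2.2, x3.2, x4.1, x4.2} {x3.1}, out.j being that stage's outer ports
C over (x1, x5, x2, x3, x4) gives {out.1, out.2, x1.2, x2.1, x2.2, x3.2, x4.1, x4.2, x5.2} {x1.1} {x3.1} {x5.1}, out.j being that stage's outer ports


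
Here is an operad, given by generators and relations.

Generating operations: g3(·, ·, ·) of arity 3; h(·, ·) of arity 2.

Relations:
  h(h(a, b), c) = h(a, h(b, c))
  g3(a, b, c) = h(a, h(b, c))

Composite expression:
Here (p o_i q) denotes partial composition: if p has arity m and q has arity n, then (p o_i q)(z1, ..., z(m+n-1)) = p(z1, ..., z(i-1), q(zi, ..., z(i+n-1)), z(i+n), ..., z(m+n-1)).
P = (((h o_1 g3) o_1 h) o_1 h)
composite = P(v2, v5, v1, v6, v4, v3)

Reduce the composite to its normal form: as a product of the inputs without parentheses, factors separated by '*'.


v2 * v5 * v1 * v6 * v4 * v3

Associativity of h dissolves the nesting; only the v-input order survives.
h(v2, v5) reduces to v2 * v5
h(h(v2, v5), v1) reduces to v2 * v5 * v1
g3(h(h(v2, v5), v1), v6, v4) reduces to v2 * v5 * v1 * v6 * v4
h(g3(h(h(v2, v5), v1), v6, v4), v3) reduces to v2 * v5 * v1 * v6 * v4 * v3


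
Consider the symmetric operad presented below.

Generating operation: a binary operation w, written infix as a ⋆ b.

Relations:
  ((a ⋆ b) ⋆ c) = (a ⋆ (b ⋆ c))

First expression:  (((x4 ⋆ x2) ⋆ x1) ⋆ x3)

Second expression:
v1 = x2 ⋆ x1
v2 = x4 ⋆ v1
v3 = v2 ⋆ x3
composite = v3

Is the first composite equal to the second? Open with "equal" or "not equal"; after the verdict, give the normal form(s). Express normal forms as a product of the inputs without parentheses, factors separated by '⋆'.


equal; the common form is x4 ⋆ x2 ⋆ x1 ⋆ x3

The first expression, normalized: x4 ⋆ x2 ⋆ x1 ⋆ x3
The second expression, normalized: x4 ⋆ x2 ⋆ x1 ⋆ x3
Same normal form: equal.


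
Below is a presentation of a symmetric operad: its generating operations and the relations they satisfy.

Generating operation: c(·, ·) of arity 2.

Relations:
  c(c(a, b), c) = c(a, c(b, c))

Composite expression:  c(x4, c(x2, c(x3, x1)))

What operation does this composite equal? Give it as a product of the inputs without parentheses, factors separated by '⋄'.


x4 ⋄ x2 ⋄ x3 ⋄ x1


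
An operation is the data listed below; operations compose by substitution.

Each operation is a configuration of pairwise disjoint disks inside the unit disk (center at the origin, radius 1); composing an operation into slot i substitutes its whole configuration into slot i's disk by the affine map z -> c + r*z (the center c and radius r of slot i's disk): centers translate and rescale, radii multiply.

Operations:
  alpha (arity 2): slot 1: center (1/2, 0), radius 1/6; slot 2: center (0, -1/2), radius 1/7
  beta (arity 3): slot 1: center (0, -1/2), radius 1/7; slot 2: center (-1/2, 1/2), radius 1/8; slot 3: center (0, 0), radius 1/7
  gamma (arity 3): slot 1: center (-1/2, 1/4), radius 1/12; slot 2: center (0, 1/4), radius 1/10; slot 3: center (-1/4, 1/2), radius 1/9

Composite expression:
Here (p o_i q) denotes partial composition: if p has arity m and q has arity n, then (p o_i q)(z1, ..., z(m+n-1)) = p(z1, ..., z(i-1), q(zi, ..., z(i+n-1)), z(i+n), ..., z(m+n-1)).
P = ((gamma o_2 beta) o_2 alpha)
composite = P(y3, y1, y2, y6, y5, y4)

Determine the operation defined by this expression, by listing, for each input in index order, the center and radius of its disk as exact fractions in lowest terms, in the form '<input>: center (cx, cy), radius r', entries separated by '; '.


y1: center (1/140, 1/5), radius 1/420; y2: center (0, 27/140), radius 1/490; y3: center (-1/2, 1/4), radius 1/12; y4: center (-1/4, 1/2), radius 1/9; y5: center (0, 1/4), radius 1/70; y6: center (-1/20, 3/10), radius 1/80

Below gamma, radii multiply path by path; the y-disk centers shift.
input y3: applying the 1 nested substitution gives center (-1/2, 1/4), radius 1/12
input y1: applying the 3 nested substitutions gives center (1/140, 1/5), radius 1/420
input y2: applying the 3 nested substitutions gives center (0, 27/140), radius 1/490
input y6: applying the 2 nested substitutions gives center (-1/20, 3/10), radius 1/80
input y5: applying the 2 nested substitutions gives center (0, 1/4), radius 1/70
input y4: applying the 1 nested substitution gives center (-1/4, 1/2), radius 1/9


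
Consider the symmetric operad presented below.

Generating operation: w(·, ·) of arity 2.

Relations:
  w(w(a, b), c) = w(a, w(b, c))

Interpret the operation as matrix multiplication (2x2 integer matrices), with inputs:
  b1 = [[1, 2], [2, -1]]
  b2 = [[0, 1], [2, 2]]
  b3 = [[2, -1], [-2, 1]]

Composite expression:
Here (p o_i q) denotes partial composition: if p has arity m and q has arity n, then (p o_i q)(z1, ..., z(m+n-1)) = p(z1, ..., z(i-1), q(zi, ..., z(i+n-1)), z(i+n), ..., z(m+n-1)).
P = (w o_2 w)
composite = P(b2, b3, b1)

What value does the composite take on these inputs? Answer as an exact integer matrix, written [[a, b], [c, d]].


w(b3, b1) = [[0, 5], [0, -5]]
w(b2, w(b3, b1)) = [[0, -5], [0, 0]]

[[0, -5], [0, 0]]


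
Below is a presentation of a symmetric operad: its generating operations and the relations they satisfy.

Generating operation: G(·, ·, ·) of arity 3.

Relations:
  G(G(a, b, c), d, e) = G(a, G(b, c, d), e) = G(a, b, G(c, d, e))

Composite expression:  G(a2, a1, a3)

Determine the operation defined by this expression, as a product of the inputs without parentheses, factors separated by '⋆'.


a2 ⋆ a1 ⋆ a3

Every regrouping of G is equal, so read the a-inputs in written order.
G(a2, a1, a3) flattens to a2 ⋆ a1 ⋆ a3


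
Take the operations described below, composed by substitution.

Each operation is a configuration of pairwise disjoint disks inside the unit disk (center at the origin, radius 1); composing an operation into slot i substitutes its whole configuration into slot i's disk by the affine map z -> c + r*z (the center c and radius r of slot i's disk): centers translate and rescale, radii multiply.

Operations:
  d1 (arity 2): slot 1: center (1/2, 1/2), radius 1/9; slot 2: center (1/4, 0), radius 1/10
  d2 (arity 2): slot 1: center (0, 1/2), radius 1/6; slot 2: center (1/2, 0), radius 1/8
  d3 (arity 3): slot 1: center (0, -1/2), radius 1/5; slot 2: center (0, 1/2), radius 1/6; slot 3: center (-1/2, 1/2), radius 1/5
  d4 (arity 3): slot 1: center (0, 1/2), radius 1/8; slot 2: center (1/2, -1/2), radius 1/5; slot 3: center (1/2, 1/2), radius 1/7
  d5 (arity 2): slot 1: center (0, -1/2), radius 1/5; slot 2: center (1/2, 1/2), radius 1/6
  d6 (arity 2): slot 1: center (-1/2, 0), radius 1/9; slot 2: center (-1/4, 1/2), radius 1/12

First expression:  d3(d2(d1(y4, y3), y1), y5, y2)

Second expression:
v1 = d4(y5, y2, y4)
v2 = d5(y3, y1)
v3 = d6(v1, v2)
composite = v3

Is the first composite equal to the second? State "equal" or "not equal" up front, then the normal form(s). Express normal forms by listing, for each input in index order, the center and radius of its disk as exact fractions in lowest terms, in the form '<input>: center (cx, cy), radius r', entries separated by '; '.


not equal — first y1: center (1/10, -1/2), radius 1/40; y2: center (-1/2, 1/2), radius 1/5; y3: center (1/120, -2/5), radius 1/300; y4: center (1/60, -23/60), radius 1/270; y5: center (0, 1/2), radius 1/6, second y1: center (-5/24, 13/24), radius 1/72; y2: center (-4/9, -1/18), radius 1/45; y3: center (-1/4, 11/24), radius 1/60; y4: center (-4/9, 1/18), radius 1/63; y5: center (-1/2, 1/18), radius 1/72

The first expression reduces to y1: center (1/10, -1/2), radius 1/40; y2: center (-1/2, 1/2), radius 1/5; y3: center (1/120, -2/5), radius 1/300; y4: center (1/60, -23/60), radius 1/270; y5: center (0, 1/2), radius 1/6
The second expression reduces to y1: center (-5/24, 13/24), radius 1/72; y2: center (-4/9, -1/18), radius 1/45; y3: center (-1/4, 11/24), radius 1/60; y4: center (-4/9, 1/18), radius 1/63; y5: center (-1/2, 1/18), radius 1/72
Different reductions; not equal.


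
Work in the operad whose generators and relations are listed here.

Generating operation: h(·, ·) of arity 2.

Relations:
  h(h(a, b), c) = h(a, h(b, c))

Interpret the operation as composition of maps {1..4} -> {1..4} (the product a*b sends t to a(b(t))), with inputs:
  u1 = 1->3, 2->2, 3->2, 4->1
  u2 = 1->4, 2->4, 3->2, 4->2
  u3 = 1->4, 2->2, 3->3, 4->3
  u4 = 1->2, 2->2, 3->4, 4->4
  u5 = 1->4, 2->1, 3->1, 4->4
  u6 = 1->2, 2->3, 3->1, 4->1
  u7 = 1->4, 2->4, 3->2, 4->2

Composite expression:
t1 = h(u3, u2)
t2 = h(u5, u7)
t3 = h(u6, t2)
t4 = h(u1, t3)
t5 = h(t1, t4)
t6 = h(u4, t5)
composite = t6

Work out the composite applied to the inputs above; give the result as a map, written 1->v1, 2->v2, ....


1->2, 2->2, 3->4, 4->4

h(u3, u2) = 1->3, 2->3, 3->2, 4->2
h(u5, u7) = 1->4, 2->4, 3->1, 4->1
h(u6, h(u5, u7)) = 1->1, 2->1, 3->2, 4->2
h(u1, h(u6, h(u5, u7))) = 1->3, 2->3, 3->2, 4->2
h(h(u3, u2), h(u1, h(u6, h(u5, u7)))) = 1->2, 2->2, 3->3, 4->3
h(u4, h(h(u3, u2), h(u1, h(u6, h(u5, u7))))) = 1->2, 2->2, 3->4, 4->4


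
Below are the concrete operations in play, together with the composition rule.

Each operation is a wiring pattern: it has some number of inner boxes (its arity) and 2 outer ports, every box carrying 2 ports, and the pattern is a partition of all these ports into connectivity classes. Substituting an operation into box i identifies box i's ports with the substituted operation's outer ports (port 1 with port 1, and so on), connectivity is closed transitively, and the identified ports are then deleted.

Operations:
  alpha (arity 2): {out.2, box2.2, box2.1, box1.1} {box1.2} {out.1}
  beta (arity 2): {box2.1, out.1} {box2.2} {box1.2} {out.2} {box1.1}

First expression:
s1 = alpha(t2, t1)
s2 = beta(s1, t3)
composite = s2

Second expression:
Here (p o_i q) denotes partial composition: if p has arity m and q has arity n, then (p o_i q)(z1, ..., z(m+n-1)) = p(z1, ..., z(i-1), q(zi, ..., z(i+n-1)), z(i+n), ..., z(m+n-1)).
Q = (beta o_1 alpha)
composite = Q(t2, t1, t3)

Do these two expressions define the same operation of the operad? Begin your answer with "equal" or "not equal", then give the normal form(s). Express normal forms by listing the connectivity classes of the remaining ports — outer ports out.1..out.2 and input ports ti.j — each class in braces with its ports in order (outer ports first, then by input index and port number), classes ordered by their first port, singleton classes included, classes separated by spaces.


The first expression, normalized: {out.1, t3.1} {out.2} {t1.1, t1.2, t2.1} {t2.2} {t3.2}
The second expression, normalized: {out.1, t3.1} {out.2} {t1.1, t1.2, t2.1} {t2.2} {t3.2}
Both agree, so they are equal.

equal: each reduces to {out.1, t3.1} {out.2} {t1.1, t1.2, t2.1} {t2.2} {t3.2}


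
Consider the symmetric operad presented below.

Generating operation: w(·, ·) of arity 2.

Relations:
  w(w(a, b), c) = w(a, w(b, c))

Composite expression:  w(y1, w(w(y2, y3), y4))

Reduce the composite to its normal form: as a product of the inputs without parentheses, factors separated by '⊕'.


Every regrouping of w is equal, so read the y-inputs in written order.
w(y2, y3) flattens to y2 ⊕ y3
w(w(y2, y3), y4) flattens to y2 ⊕ y3 ⊕ y4
w(y1, w(w(y2, y3), y4)) flattens to y1 ⊕ y2 ⊕ y3 ⊕ y4

y1 ⊕ y2 ⊕ y3 ⊕ y4


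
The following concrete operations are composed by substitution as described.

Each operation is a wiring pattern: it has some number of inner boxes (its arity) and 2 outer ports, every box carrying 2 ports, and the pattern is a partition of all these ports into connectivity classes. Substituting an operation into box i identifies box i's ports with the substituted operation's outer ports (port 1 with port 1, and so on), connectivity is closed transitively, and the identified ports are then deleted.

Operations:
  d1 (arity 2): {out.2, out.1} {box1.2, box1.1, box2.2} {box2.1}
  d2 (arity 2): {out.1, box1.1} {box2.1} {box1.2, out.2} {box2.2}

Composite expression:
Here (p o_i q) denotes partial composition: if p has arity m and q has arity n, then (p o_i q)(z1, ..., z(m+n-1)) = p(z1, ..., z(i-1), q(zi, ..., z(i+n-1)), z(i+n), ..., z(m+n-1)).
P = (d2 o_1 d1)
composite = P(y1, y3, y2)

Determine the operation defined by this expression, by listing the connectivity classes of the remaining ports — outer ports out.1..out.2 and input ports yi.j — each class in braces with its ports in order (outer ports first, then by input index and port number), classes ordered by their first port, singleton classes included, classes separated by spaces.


{out.1, out.2} {y1.1, y1.2, y3.2} {y2.1} {y2.2} {y3.1}

Treat the ports identified at d2 as solder joints: merge, then drop.
d1 over (y1, y3) gives {out.1, out.2} {y1.1, y1.2, y3.2} {y3.1}, out.j being that stage's outer ports
d2 over (y1, y3, y2) gives {out.1, out.2} {y1.1, y1.2, y3.2} {y2.1} {y2.2} {y3.1}, out.j being that stage's outer ports


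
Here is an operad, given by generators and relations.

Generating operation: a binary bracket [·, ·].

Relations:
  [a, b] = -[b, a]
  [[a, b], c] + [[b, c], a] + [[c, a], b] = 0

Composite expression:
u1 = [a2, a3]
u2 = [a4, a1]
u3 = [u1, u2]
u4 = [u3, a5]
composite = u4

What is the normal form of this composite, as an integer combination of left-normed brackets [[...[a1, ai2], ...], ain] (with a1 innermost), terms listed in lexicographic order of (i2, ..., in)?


[[[[a1, a4], a2], a3], a5] - [[[[a1, a4], a3], a2], a5]


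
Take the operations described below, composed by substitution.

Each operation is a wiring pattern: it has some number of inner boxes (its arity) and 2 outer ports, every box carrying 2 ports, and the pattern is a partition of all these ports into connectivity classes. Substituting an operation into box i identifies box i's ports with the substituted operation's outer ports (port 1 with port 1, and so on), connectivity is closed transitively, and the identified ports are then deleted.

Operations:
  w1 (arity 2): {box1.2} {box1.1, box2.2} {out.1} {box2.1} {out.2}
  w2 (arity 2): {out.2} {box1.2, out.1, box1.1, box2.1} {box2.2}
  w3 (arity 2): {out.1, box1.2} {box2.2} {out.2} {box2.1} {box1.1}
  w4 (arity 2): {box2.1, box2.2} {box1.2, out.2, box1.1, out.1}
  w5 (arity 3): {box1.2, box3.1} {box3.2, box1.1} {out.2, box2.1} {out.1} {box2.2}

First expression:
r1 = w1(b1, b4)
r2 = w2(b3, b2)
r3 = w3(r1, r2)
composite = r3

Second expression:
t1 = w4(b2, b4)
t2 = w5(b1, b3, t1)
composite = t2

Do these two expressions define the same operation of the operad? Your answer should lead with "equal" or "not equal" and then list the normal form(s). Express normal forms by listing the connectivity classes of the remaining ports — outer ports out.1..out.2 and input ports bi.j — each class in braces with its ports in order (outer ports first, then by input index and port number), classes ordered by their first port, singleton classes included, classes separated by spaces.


The first expression reduces to {out.1} {out.2} {b1.1, b4.2} {b1.2} {b2.1, b3.1, b3.2} {b2.2} {b4.1}
The second expression reduces to {out.1} {out.2, b3.1} {b1.1, b1.2, b2.1, b2.2} {b3.2} {b4.1, b4.2}
The normal forms differ: not equal.

not equal — first {out.1} {out.2} {b1.1, b4.2} {b1.2} {b2.1, b3.1, b3.2} {b2.2} {b4.1}, second {out.1} {out.2, b3.1} {b1.1, b1.2, b2.1, b2.2} {b3.2} {b4.1, b4.2}


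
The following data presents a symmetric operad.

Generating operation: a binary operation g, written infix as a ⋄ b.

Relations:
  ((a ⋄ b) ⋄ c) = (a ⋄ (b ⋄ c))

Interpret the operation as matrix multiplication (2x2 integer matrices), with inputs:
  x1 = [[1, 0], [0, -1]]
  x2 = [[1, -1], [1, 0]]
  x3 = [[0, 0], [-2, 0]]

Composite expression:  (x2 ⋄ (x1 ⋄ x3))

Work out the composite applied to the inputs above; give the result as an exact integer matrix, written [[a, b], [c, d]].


(x1 ⋄ x3) = [[0, 0], [2, 0]]
(x2 ⋄ (x1 ⋄ x3)) = [[-2, 0], [0, 0]]

[[-2, 0], [0, 0]]


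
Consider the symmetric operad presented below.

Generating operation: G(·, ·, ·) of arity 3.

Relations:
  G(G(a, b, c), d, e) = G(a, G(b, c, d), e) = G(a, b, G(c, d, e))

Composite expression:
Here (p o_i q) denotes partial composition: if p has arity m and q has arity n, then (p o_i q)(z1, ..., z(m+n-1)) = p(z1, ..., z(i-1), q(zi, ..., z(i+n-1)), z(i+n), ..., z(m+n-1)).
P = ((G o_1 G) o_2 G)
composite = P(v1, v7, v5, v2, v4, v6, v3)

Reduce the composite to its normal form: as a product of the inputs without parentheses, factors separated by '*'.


v1 * v7 * v5 * v2 * v4 * v6 * v3

All parenthesizations of G agree; list the v-inputs left to right.
G(v7, v5, v2) spells out as v7 * v5 * v2
G(v1, G(v7, v5, v2), v4) spells out as v1 * v7 * v5 * v2 * v4
G(G(v1, G(v7, v5, v2), v4), v6, v3) spells out as v1 * v7 * v5 * v2 * v4 * v6 * v3


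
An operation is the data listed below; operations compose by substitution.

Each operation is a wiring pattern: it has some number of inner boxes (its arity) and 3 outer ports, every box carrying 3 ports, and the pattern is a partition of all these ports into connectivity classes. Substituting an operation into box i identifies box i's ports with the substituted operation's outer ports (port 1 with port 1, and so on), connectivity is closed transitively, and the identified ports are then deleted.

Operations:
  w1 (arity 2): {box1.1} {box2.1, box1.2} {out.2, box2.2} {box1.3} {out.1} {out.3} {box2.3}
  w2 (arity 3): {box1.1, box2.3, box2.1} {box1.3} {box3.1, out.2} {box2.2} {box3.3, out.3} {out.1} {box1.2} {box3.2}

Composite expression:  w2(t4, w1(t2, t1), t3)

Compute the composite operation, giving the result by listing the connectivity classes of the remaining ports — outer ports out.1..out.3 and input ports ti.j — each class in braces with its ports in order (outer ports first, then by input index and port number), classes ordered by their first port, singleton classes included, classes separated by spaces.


{out.1} {out.2, t3.1} {out.3, t3.3} {t1.1, t2.2} {t1.2} {t1.3} {t2.1} {t2.3} {t3.2} {t4.1} {t4.2} {t4.3}

Substituting into w2 glues patterns; closure does the rest.
after w1, the pattern on (t2, t1) reads {out.1} {out.2, t1.2} {out.3} {t1.1, t2.2} {t1.3} {t2.1} {t2.3} (out.j = its outer ports)
after w2, the pattern on (t4, t2, t1, t3) reads {out.1} {out.2, t3.1} {out.3, t3.3} {t1.1, t2.2} {t1.2} {t1.3} {t2.1} {t2.3} {t3.2} {t4.1} {t4.2} {t4.3} (out.j = its outer ports)


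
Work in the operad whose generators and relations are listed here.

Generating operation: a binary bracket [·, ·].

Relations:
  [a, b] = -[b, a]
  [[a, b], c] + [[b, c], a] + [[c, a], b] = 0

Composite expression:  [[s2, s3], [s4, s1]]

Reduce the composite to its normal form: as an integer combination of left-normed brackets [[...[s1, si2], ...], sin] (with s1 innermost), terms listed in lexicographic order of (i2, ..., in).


[[[s1, s4], s2], s3] - [[[s1, s4], s3], s2]

Expand each bracket as ab - ba; the s1-initial words give the coefficients.
Composite bracket: [[s2, s3], [s4, s1]]
Expanding via [a, b] = ab - ba: 8 signed words (2^3 = 8).
Only words starting with s1 matter:
  the word s1s4s2s3 carries sign +1 and contributes +[[[s1, s4], s2], s3]
  the word s1s4s3s2 carries sign -1 and contributes -[[[s1, s4], s3], s2]


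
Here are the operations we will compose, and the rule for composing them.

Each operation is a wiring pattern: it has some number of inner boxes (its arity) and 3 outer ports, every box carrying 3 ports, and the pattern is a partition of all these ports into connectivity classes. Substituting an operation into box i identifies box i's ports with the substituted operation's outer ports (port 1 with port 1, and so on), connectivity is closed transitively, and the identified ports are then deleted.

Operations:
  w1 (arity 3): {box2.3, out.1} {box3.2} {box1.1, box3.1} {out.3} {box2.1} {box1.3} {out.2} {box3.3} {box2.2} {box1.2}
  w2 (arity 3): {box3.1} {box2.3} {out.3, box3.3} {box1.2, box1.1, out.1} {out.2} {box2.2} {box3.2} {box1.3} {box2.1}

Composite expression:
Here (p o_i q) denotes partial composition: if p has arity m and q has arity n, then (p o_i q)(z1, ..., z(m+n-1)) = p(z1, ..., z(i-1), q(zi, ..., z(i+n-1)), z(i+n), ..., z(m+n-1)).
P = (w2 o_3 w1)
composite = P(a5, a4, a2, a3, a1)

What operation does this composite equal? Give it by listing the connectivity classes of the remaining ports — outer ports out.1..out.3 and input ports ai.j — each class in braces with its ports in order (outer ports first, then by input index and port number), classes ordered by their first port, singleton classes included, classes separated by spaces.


{out.1, a5.1, a5.2} {out.2} {out.3} {a1.1, a2.1} {a1.2} {a1.3} {a2.2} {a2.3} {a3.1} {a3.2} {a3.3} {a4.1} {a4.2} {a4.3} {a5.3}

Connectivity passes through glued w2-boundaries; trace each wire chain.
stage w1: inputs (a2, a3, a1), connectivity {out.1, a3.3} {out.2} {out.3} {a1.1, a2.1} {a1.2} {a1.3} {a2.2} {a2.3} {a3.1} {a3.2}, out.j its boundary
stage w2: inputs (a5, a4, a2, a3, a1), connectivity {out.1, a5.1, a5.2} {out.2} {out.3} {a1.1, a2.1} {a1.2} {a1.3} {a2.2} {a2.3} {a3.1} {a3.2} {a3.3} {a4.1} {a4.2} {a4.3} {a5.3}, out.j its boundary


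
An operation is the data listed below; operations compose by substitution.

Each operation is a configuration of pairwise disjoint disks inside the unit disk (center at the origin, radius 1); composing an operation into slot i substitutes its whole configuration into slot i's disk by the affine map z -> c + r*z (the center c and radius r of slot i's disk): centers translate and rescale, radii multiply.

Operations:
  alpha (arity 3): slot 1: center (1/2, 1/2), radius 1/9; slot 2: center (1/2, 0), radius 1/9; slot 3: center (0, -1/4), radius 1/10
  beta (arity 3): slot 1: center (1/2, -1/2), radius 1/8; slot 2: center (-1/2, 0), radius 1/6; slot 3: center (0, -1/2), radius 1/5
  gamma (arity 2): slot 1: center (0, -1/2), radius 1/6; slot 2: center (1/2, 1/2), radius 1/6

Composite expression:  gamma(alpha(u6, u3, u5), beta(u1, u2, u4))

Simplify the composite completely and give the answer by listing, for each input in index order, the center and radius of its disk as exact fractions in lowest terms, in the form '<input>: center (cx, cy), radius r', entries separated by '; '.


u1: center (7/12, 5/12), radius 1/48; u2: center (5/12, 1/2), radius 1/36; u3: center (1/12, -1/2), radius 1/54; u4: center (1/2, 5/12), radius 1/30; u5: center (0, -13/24), radius 1/60; u6: center (1/12, -5/12), radius 1/54

Each u-disk chains the slot maps above it in gamma; radii multiply.
input u6: applying the 2 nested substitutions gives center (1/12, -5/12), radius 1/54
input u3: applying the 2 nested substitutions gives center (1/12, -1/2), radius 1/54
input u5: applying the 2 nested substitutions gives center (0, -13/24), radius 1/60
input u1: applying the 2 nested substitutions gives center (7/12, 5/12), radius 1/48
input u2: applying the 2 nested substitutions gives center (5/12, 1/2), radius 1/36
input u4: applying the 2 nested substitutions gives center (1/2, 5/12), radius 1/30


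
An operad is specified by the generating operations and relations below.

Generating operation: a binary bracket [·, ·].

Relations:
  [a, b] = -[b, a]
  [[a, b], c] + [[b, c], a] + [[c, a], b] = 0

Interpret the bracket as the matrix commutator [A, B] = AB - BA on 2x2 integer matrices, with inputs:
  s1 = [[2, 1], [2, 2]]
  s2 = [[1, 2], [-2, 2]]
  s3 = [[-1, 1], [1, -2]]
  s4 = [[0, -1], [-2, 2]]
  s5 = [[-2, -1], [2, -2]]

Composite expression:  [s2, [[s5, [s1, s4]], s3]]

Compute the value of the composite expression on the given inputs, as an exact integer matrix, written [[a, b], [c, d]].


[[0, 0], [0, 0]]


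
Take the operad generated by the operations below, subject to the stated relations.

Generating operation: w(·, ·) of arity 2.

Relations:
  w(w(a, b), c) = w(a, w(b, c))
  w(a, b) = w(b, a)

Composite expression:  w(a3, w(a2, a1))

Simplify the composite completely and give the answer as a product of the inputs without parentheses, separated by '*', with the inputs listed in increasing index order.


Reordering under w is free, so list the a-inputs canonically.
w(a2, a1) unparenthesizes to a2 * a1
w(a3, w(a2, a1)) unparenthesizes to a3 * a2 * a1
reordering the factors by index: a1 * a2 * a3

a1 * a2 * a3


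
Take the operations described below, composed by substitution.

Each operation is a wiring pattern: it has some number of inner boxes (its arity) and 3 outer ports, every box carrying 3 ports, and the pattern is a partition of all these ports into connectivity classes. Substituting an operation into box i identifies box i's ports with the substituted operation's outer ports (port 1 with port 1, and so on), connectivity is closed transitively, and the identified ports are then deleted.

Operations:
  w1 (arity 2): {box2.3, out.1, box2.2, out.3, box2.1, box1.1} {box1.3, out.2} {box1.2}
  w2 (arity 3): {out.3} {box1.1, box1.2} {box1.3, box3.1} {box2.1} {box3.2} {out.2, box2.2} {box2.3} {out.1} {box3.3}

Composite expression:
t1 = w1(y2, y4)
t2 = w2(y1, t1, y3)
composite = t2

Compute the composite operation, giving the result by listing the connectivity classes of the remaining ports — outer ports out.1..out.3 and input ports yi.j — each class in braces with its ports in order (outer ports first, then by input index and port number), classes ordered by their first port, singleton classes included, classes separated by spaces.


{out.1} {out.2, y2.3} {out.3} {y1.1, y1.2} {y1.3, y3.1} {y2.1, y4.1, y4.2, y4.3} {y2.2} {y3.2} {y3.3}

After gluing at w2, chains via deleted ports link the y-ports.
stage w1: inputs (y2, y4), connectivity {out.1, out.3, y2.1, y4.1, y4.2, y4.3} {out.2, y2.3} {y2.2}, out.j its boundary
stage w2: inputs (y1, y2, y4, y3), connectivity {out.1} {out.2, y2.3} {out.3} {y1.1, y1.2} {y1.3, y3.1} {y2.1, y4.1, y4.2, y4.3} {y2.2} {y3.2} {y3.3}, out.j its boundary


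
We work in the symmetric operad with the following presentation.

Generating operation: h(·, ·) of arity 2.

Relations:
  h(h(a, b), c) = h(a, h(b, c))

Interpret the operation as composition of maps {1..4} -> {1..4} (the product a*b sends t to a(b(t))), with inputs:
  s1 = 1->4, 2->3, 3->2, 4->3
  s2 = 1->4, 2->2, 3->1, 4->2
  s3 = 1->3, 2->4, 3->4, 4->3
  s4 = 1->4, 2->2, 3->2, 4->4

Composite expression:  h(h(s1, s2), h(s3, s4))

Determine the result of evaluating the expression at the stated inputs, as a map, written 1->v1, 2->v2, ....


h(s1, s2) = 1->3, 2->3, 3->4, 4->3
h(s3, s4) = 1->3, 2->4, 3->4, 4->3
h(h(s1, s2), h(s3, s4)) = 1->4, 2->3, 3->3, 4->4

1->4, 2->3, 3->3, 4->4


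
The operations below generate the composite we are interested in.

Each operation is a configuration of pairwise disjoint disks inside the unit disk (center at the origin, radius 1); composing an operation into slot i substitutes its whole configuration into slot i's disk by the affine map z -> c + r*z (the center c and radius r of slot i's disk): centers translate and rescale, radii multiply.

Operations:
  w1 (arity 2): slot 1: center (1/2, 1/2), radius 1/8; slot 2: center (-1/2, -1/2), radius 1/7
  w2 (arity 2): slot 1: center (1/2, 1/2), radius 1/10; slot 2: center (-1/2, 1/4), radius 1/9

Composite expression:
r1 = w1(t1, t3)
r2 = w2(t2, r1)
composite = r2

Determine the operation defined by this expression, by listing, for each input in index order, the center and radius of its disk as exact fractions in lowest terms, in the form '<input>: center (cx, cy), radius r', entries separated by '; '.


t1: center (-4/9, 11/36), radius 1/72; t2: center (1/2, 1/2), radius 1/10; t3: center (-5/9, 7/36), radius 1/63

Below w2, radii multiply path by path; the t-disk centers shift.
input t2: applying the 1 nested substitution gives center (1/2, 1/2), radius 1/10
input t1: applying the 2 nested substitutions gives center (-4/9, 11/36), radius 1/72
input t3: applying the 2 nested substitutions gives center (-5/9, 7/36), radius 1/63


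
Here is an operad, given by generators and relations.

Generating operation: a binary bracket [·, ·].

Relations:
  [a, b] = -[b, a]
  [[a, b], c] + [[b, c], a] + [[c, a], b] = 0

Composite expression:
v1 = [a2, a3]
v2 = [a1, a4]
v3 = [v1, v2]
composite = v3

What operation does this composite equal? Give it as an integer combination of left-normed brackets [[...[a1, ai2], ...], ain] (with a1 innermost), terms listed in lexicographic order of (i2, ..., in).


-[[[a1, a4], a2], a3] + [[[a1, a4], a3], a2]

Antisymmetry and Jacobi reduce to a1-anchored left-normed brackets.
Composite bracket: [[a2, a3], [a1, a4]]
Expanding via [a, b] = ab - ba: 8 signed words (2^3 = 8).
Keep just the words that open with a1:
  the word a1a4a2a3 carries sign -1 and contributes -[[[a1, a4], a2], a3]
  the word a1a4a3a2 carries sign +1 and contributes +[[[a1, a4], a3], a2]


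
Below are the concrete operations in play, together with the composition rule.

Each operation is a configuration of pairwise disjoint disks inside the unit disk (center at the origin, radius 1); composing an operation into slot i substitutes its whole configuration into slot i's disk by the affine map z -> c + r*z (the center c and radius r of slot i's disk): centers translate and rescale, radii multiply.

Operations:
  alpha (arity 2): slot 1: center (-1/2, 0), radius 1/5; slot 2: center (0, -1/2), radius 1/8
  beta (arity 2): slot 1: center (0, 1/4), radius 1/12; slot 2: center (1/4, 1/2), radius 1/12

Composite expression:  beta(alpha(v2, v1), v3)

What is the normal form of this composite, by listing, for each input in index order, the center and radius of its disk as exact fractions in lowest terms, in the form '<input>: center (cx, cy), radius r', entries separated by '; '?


Follow each v-input down from beta: c' goes to c + r*c', radius to r*r'.
input v2: applying the 2 nested substitutions gives center (-1/24, 1/4), radius 1/60
input v1: applying the 2 nested substitutions gives center (0, 5/24), radius 1/96
input v3: applying the 1 nested substitution gives center (1/4, 1/2), radius 1/12

v1: center (0, 5/24), radius 1/96; v2: center (-1/24, 1/4), radius 1/60; v3: center (1/4, 1/2), radius 1/12


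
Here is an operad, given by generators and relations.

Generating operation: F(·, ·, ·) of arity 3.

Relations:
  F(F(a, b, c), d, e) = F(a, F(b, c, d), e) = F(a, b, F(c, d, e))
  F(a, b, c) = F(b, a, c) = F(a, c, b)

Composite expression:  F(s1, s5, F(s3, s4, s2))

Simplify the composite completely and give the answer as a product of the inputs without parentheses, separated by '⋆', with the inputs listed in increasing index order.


s1 ⋆ s2 ⋆ s3 ⋆ s4 ⋆ s5

With F associative and commutative, the s-input set is all that matters.
F(s3, s4, s2) unparenthesizes to s3 ⋆ s4 ⋆ s2
F(s1, s5, F(s3, s4, s2)) unparenthesizes to s1 ⋆ s5 ⋆ s3 ⋆ s4 ⋆ s2
commutativity sorts the factors: s1 ⋆ s2 ⋆ s3 ⋆ s4 ⋆ s5


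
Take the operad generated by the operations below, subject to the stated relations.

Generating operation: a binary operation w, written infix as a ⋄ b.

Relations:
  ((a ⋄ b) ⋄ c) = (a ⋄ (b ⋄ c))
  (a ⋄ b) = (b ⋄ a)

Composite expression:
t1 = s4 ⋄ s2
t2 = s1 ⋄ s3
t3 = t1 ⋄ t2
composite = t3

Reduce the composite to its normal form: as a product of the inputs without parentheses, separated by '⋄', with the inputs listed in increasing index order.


Any arrangement under w is one operation, so sort the s-inputs.
(s4 ⋄ s2) linearizes to s4 ⋄ s2
(s1 ⋄ s3) linearizes to s1 ⋄ s3
((s4 ⋄ s2) ⋄ (s1 ⋄ s3)) linearizes to s4 ⋄ s2 ⋄ s1 ⋄ s3
putting the inputs in ascending order: s1 ⋄ s2 ⋄ s3 ⋄ s4

s1 ⋄ s2 ⋄ s3 ⋄ s4


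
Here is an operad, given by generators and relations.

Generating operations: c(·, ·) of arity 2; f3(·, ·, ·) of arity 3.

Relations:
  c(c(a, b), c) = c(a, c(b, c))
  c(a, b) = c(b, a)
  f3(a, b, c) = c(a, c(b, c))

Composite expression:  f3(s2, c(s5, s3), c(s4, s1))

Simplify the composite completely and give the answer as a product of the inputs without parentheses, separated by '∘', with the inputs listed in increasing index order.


Shape and order are irrelevant to f3; the s-input set decides.
c(s5, s3) collapses to s5 ∘ s3
c(s4, s1) collapses to s4 ∘ s1
f3(s2, c(s5, s3), c(s4, s1)) collapses to s2 ∘ s5 ∘ s3 ∘ s4 ∘ s1
sorting the factors by input index: s1 ∘ s2 ∘ s3 ∘ s4 ∘ s5

s1 ∘ s2 ∘ s3 ∘ s4 ∘ s5


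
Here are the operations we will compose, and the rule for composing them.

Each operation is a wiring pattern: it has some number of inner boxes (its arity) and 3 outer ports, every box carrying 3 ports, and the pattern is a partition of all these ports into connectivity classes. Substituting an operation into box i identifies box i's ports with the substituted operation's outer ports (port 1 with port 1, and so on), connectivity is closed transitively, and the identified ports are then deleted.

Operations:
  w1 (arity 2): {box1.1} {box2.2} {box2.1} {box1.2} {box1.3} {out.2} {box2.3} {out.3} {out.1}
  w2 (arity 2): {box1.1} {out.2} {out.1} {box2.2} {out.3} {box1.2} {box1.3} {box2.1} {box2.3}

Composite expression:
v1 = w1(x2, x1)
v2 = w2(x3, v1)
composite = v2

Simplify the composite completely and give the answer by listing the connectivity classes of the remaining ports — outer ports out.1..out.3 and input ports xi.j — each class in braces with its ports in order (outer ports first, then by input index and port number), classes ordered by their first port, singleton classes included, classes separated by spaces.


Two ports join when wires chain via w2-identified ports.
composing w1 on (x2, x1), with out.j its own outer ports: {out.1} {out.2} {out.3} {x1.1} {x1.2} {x1.3} {x2.1} {x2.2} {x2.3}
composing w2 on (x3, x2, x1), with out.j its own outer ports: {out.1} {out.2} {out.3} {x1.1} {x1.2} {x1.3} {x2.1} {x2.2} {x2.3} {x3.1} {x3.2} {x3.3}

{out.1} {out.2} {out.3} {x1.1} {x1.2} {x1.3} {x2.1} {x2.2} {x2.3} {x3.1} {x3.2} {x3.3}
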